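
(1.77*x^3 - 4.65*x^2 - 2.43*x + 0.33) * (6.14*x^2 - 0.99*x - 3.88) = 10.8678*x^5 - 30.3033*x^4 - 17.1843*x^3 + 22.4739*x^2 + 9.1017*x - 1.2804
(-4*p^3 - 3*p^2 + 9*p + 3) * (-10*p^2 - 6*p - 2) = 40*p^5 + 54*p^4 - 64*p^3 - 78*p^2 - 36*p - 6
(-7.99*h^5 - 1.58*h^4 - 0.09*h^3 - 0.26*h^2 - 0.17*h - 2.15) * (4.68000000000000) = -37.3932*h^5 - 7.3944*h^4 - 0.4212*h^3 - 1.2168*h^2 - 0.7956*h - 10.062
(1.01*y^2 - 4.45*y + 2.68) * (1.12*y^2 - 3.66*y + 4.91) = 1.1312*y^4 - 8.6806*y^3 + 24.2477*y^2 - 31.6583*y + 13.1588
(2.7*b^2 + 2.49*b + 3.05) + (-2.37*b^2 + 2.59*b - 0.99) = 0.33*b^2 + 5.08*b + 2.06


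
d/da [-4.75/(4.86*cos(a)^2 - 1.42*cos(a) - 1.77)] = (6.745 - 46.17*cos(a))*sin(a)/(-4.86*cos(a)^2 + 1.42*cos(a) + 1.77)^2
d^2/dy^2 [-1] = 0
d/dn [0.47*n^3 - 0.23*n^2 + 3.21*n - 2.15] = 1.41*n^2 - 0.46*n + 3.21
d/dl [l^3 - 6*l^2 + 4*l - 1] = 3*l^2 - 12*l + 4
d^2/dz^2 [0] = 0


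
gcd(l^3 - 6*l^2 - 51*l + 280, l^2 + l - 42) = l + 7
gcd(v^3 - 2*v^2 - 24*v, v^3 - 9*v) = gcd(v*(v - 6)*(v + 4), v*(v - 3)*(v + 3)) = v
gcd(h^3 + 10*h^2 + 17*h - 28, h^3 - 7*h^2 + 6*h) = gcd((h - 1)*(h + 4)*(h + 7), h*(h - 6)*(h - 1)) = h - 1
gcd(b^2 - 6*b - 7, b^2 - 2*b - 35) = b - 7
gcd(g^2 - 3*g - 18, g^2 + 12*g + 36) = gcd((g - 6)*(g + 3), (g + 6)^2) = 1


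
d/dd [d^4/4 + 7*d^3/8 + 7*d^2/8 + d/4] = d^3 + 21*d^2/8 + 7*d/4 + 1/4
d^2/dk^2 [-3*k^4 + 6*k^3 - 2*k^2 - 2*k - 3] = -36*k^2 + 36*k - 4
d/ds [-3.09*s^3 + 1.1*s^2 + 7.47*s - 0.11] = -9.27*s^2 + 2.2*s + 7.47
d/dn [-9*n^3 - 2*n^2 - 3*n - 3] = -27*n^2 - 4*n - 3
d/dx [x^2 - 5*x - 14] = 2*x - 5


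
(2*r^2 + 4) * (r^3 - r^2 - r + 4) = 2*r^5 - 2*r^4 + 2*r^3 + 4*r^2 - 4*r + 16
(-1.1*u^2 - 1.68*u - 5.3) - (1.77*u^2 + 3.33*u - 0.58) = -2.87*u^2 - 5.01*u - 4.72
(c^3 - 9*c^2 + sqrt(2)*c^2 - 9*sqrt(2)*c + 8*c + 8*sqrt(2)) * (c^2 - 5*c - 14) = c^5 - 14*c^4 + sqrt(2)*c^4 - 14*sqrt(2)*c^3 + 39*c^3 + 39*sqrt(2)*c^2 + 86*c^2 - 112*c + 86*sqrt(2)*c - 112*sqrt(2)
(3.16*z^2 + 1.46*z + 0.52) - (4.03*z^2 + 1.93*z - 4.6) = -0.87*z^2 - 0.47*z + 5.12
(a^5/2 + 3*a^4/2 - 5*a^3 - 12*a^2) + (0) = a^5/2 + 3*a^4/2 - 5*a^3 - 12*a^2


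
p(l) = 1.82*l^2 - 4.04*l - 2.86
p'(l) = 3.64*l - 4.04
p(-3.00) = 25.64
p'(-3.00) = -14.96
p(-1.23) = 4.86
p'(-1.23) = -8.52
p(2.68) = -0.62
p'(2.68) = 5.72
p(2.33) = -2.39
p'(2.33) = 4.44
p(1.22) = -5.08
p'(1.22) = 0.40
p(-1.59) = 8.16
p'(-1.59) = -9.83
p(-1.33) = 5.73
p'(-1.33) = -8.88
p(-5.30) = 69.68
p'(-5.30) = -23.33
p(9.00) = 108.20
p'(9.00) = 28.72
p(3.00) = 1.40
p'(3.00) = 6.88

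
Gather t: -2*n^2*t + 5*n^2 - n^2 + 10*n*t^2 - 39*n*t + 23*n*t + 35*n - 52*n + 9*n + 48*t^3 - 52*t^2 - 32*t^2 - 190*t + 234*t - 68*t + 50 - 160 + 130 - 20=4*n^2 - 8*n + 48*t^3 + t^2*(10*n - 84) + t*(-2*n^2 - 16*n - 24)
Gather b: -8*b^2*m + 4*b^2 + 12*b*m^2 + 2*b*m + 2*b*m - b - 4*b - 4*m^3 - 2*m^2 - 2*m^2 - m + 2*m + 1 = b^2*(4 - 8*m) + b*(12*m^2 + 4*m - 5) - 4*m^3 - 4*m^2 + m + 1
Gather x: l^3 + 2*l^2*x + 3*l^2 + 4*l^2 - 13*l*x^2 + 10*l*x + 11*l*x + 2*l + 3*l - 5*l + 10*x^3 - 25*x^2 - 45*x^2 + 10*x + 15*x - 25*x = l^3 + 7*l^2 + 10*x^3 + x^2*(-13*l - 70) + x*(2*l^2 + 21*l)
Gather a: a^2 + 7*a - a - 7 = a^2 + 6*a - 7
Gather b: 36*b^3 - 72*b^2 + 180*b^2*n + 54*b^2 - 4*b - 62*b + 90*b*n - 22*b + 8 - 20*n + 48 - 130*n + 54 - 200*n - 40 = 36*b^3 + b^2*(180*n - 18) + b*(90*n - 88) - 350*n + 70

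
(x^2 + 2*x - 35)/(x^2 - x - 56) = (x - 5)/(x - 8)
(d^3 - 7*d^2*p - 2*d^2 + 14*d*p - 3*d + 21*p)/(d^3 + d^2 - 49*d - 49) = (d^2 - 7*d*p - 3*d + 21*p)/(d^2 - 49)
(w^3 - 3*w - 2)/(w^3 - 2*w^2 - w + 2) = (w + 1)/(w - 1)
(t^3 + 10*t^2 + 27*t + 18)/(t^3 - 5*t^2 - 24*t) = (t^2 + 7*t + 6)/(t*(t - 8))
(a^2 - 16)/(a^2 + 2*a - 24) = (a + 4)/(a + 6)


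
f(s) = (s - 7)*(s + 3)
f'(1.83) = -0.34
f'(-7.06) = -18.12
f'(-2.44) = -8.88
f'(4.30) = 4.60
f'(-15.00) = -34.00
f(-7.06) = 57.08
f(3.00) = -24.00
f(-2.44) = -5.29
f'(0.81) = -2.38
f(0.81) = -23.58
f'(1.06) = -1.88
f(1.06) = -24.12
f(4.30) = -19.71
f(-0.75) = -17.44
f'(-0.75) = -5.50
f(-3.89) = 9.69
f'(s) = 2*s - 4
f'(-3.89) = -11.78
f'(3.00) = 2.00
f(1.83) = -24.97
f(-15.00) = 264.00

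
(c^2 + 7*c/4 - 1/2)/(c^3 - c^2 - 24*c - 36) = (c - 1/4)/(c^2 - 3*c - 18)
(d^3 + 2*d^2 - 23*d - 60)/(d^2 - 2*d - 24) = (d^2 - 2*d - 15)/(d - 6)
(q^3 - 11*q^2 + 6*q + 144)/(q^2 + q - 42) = (q^2 - 5*q - 24)/(q + 7)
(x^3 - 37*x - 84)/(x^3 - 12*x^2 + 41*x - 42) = (x^2 + 7*x + 12)/(x^2 - 5*x + 6)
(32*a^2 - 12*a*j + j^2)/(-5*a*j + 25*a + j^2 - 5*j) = (-32*a^2 + 12*a*j - j^2)/(5*a*j - 25*a - j^2 + 5*j)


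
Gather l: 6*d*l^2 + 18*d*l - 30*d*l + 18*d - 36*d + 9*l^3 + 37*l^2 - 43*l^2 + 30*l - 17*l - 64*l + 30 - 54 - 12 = -18*d + 9*l^3 + l^2*(6*d - 6) + l*(-12*d - 51) - 36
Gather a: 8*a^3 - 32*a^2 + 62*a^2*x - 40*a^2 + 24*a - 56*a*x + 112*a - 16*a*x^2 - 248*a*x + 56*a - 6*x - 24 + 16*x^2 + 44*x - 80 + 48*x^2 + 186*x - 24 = 8*a^3 + a^2*(62*x - 72) + a*(-16*x^2 - 304*x + 192) + 64*x^2 + 224*x - 128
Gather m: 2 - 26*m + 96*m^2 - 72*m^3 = -72*m^3 + 96*m^2 - 26*m + 2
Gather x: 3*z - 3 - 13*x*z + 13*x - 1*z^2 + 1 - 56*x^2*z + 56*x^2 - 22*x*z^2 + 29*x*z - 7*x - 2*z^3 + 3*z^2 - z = x^2*(56 - 56*z) + x*(-22*z^2 + 16*z + 6) - 2*z^3 + 2*z^2 + 2*z - 2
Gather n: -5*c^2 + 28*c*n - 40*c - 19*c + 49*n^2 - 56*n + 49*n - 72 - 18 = -5*c^2 - 59*c + 49*n^2 + n*(28*c - 7) - 90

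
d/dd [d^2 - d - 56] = 2*d - 1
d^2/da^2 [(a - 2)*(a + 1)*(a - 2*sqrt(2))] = 6*a - 4*sqrt(2) - 2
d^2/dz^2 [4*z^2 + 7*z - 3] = 8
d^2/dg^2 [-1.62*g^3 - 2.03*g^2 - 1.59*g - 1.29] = -9.72*g - 4.06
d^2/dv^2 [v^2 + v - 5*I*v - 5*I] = 2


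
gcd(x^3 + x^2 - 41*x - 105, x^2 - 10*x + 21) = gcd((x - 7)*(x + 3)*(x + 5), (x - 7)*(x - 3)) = x - 7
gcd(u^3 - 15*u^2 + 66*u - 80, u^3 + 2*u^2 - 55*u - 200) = u - 8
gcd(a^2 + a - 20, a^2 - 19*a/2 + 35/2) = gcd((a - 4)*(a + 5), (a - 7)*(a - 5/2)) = 1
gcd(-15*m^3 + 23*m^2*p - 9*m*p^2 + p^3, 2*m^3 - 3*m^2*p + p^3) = -m + p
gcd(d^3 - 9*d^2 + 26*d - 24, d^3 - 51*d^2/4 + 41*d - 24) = d - 4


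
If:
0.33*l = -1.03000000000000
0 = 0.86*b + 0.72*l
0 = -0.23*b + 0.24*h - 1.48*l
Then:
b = 2.61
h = -16.74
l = -3.12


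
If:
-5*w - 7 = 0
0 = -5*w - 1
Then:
No Solution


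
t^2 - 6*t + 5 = (t - 5)*(t - 1)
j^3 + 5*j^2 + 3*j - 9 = (j - 1)*(j + 3)^2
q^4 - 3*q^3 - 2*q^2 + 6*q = q*(q - 3)*(q - sqrt(2))*(q + sqrt(2))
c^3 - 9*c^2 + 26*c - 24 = (c - 4)*(c - 3)*(c - 2)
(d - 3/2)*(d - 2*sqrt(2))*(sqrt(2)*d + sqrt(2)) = sqrt(2)*d^3 - 4*d^2 - sqrt(2)*d^2/2 - 3*sqrt(2)*d/2 + 2*d + 6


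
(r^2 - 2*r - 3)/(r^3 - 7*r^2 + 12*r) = (r + 1)/(r*(r - 4))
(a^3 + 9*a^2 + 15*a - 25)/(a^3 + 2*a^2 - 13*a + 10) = (a + 5)/(a - 2)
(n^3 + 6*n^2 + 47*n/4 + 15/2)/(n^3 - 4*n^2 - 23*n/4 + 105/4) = (2*n^2 + 7*n + 6)/(2*n^2 - 13*n + 21)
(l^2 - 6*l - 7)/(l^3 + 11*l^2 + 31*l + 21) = (l - 7)/(l^2 + 10*l + 21)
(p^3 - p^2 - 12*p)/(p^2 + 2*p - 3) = p*(p - 4)/(p - 1)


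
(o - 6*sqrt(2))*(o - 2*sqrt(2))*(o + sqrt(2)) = o^3 - 7*sqrt(2)*o^2 + 8*o + 24*sqrt(2)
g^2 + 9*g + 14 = (g + 2)*(g + 7)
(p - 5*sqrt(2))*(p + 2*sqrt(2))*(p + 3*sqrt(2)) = p^3 - 38*p - 60*sqrt(2)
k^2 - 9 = (k - 3)*(k + 3)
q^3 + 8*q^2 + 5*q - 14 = (q - 1)*(q + 2)*(q + 7)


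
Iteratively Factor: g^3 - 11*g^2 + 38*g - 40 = (g - 5)*(g^2 - 6*g + 8) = (g - 5)*(g - 2)*(g - 4)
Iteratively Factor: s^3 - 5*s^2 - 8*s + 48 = (s - 4)*(s^2 - s - 12) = (s - 4)*(s + 3)*(s - 4)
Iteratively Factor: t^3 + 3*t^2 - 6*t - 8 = (t + 1)*(t^2 + 2*t - 8) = (t - 2)*(t + 1)*(t + 4)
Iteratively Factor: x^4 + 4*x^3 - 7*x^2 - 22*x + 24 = (x + 3)*(x^3 + x^2 - 10*x + 8) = (x + 3)*(x + 4)*(x^2 - 3*x + 2) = (x - 1)*(x + 3)*(x + 4)*(x - 2)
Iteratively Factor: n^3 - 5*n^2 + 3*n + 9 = (n + 1)*(n^2 - 6*n + 9) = (n - 3)*(n + 1)*(n - 3)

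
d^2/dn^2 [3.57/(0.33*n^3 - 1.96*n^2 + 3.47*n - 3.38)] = ((13.9944 - 7.0686*n)*(0.33*n^3 - 1.96*n^2 + 3.47*n - 3.38) + 3.57*(0.99*n^2 - 3.92*n + 3.47)*(1.98*n^2 - 7.84*n + 6.94))/(0.33*n^3 - 1.96*n^2 + 3.47*n - 3.38)^3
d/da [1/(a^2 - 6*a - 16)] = 2*(3 - a)/(-a^2 + 6*a + 16)^2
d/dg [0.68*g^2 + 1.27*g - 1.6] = 1.36*g + 1.27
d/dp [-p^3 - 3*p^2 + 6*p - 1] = -3*p^2 - 6*p + 6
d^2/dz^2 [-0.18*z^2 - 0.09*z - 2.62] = -0.360000000000000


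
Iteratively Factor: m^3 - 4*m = (m - 2)*(m^2 + 2*m) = m*(m - 2)*(m + 2)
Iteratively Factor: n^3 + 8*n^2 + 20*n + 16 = (n + 2)*(n^2 + 6*n + 8) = (n + 2)*(n + 4)*(n + 2)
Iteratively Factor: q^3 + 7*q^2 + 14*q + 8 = (q + 2)*(q^2 + 5*q + 4) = (q + 2)*(q + 4)*(q + 1)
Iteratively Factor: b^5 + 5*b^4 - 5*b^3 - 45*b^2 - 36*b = (b)*(b^4 + 5*b^3 - 5*b^2 - 45*b - 36) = b*(b + 3)*(b^3 + 2*b^2 - 11*b - 12) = b*(b - 3)*(b + 3)*(b^2 + 5*b + 4) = b*(b - 3)*(b + 1)*(b + 3)*(b + 4)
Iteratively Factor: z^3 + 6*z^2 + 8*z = (z + 2)*(z^2 + 4*z) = z*(z + 2)*(z + 4)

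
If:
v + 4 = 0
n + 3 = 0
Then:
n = -3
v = -4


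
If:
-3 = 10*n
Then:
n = -3/10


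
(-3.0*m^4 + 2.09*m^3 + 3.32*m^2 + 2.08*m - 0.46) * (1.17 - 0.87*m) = 2.61*m^5 - 5.3283*m^4 - 0.4431*m^3 + 2.0748*m^2 + 2.8338*m - 0.5382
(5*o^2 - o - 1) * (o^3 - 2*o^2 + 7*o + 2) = 5*o^5 - 11*o^4 + 36*o^3 + 5*o^2 - 9*o - 2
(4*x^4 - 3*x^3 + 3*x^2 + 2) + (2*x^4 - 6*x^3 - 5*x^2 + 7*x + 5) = 6*x^4 - 9*x^3 - 2*x^2 + 7*x + 7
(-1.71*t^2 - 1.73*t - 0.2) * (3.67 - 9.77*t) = 16.7067*t^3 + 10.6264*t^2 - 4.3951*t - 0.734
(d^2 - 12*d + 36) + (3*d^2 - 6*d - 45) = 4*d^2 - 18*d - 9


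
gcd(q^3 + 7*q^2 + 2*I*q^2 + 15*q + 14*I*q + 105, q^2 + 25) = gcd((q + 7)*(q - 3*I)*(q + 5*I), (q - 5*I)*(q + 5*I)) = q + 5*I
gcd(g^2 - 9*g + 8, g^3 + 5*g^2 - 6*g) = g - 1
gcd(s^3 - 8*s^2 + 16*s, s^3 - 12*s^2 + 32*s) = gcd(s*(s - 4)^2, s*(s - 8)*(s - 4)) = s^2 - 4*s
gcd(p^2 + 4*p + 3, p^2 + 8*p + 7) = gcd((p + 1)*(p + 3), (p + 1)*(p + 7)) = p + 1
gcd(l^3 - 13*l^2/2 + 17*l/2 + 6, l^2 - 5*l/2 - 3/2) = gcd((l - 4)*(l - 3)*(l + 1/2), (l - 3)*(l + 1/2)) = l^2 - 5*l/2 - 3/2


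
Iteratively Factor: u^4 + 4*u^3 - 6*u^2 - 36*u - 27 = (u + 1)*(u^3 + 3*u^2 - 9*u - 27) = (u + 1)*(u + 3)*(u^2 - 9) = (u - 3)*(u + 1)*(u + 3)*(u + 3)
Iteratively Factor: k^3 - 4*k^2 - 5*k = (k)*(k^2 - 4*k - 5) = k*(k - 5)*(k + 1)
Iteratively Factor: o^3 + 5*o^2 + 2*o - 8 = (o + 4)*(o^2 + o - 2) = (o + 2)*(o + 4)*(o - 1)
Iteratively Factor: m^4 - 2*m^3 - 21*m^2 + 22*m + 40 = (m - 5)*(m^3 + 3*m^2 - 6*m - 8) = (m - 5)*(m + 1)*(m^2 + 2*m - 8) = (m - 5)*(m + 1)*(m + 4)*(m - 2)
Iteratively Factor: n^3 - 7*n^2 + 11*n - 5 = (n - 1)*(n^2 - 6*n + 5) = (n - 1)^2*(n - 5)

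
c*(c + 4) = c^2 + 4*c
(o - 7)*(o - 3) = o^2 - 10*o + 21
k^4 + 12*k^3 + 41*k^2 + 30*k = k*(k + 1)*(k + 5)*(k + 6)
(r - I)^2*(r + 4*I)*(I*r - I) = I*r^4 - 2*r^3 - I*r^3 + 2*r^2 + 7*I*r^2 + 4*r - 7*I*r - 4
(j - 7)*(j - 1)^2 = j^3 - 9*j^2 + 15*j - 7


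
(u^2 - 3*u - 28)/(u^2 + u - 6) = (u^2 - 3*u - 28)/(u^2 + u - 6)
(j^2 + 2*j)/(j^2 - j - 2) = j*(j + 2)/(j^2 - j - 2)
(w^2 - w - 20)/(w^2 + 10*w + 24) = (w - 5)/(w + 6)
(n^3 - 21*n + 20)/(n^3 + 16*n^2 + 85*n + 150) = (n^2 - 5*n + 4)/(n^2 + 11*n + 30)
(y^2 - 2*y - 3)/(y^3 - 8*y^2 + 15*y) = (y + 1)/(y*(y - 5))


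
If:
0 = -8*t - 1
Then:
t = -1/8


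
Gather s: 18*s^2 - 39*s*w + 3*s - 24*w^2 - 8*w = 18*s^2 + s*(3 - 39*w) - 24*w^2 - 8*w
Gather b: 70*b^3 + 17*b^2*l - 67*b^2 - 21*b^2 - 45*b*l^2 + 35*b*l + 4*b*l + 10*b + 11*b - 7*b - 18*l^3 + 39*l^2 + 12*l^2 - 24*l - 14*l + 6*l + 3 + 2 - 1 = 70*b^3 + b^2*(17*l - 88) + b*(-45*l^2 + 39*l + 14) - 18*l^3 + 51*l^2 - 32*l + 4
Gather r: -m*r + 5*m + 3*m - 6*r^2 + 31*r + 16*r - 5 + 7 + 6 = 8*m - 6*r^2 + r*(47 - m) + 8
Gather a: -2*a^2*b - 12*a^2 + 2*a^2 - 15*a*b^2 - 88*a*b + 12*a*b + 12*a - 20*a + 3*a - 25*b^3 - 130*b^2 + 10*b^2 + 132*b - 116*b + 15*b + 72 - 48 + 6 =a^2*(-2*b - 10) + a*(-15*b^2 - 76*b - 5) - 25*b^3 - 120*b^2 + 31*b + 30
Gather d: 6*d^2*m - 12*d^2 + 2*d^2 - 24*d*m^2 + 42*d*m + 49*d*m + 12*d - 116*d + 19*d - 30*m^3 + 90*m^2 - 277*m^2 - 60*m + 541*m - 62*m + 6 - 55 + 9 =d^2*(6*m - 10) + d*(-24*m^2 + 91*m - 85) - 30*m^3 - 187*m^2 + 419*m - 40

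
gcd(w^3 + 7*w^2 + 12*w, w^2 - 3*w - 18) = w + 3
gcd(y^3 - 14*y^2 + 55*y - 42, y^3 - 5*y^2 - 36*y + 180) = y - 6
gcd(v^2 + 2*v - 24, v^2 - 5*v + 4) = v - 4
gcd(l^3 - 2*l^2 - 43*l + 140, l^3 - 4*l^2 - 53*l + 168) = l + 7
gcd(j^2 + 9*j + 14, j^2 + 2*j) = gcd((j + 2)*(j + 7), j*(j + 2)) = j + 2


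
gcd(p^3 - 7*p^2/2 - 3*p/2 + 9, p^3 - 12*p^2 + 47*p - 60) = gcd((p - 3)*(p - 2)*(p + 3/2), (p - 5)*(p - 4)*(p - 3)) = p - 3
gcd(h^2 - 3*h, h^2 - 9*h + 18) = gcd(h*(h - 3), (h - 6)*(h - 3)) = h - 3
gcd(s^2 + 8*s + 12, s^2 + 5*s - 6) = s + 6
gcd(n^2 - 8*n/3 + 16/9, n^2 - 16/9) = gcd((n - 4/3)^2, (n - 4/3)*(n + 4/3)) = n - 4/3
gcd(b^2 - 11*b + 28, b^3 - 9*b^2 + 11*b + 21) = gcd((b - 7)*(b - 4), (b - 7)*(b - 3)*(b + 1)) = b - 7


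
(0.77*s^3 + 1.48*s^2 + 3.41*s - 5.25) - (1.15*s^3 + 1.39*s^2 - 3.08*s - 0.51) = -0.38*s^3 + 0.0900000000000001*s^2 + 6.49*s - 4.74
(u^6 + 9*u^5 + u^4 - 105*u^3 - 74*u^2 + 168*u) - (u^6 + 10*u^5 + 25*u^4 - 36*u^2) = -u^5 - 24*u^4 - 105*u^3 - 38*u^2 + 168*u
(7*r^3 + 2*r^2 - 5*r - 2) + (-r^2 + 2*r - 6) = 7*r^3 + r^2 - 3*r - 8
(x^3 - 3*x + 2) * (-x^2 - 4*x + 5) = -x^5 - 4*x^4 + 8*x^3 + 10*x^2 - 23*x + 10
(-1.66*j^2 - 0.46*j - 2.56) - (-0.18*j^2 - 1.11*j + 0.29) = -1.48*j^2 + 0.65*j - 2.85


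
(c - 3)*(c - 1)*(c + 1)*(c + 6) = c^4 + 3*c^3 - 19*c^2 - 3*c + 18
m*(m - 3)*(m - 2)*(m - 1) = m^4 - 6*m^3 + 11*m^2 - 6*m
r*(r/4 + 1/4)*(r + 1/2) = r^3/4 + 3*r^2/8 + r/8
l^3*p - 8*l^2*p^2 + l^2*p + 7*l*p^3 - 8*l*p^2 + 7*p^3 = (l - 7*p)*(l - p)*(l*p + p)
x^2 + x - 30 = (x - 5)*(x + 6)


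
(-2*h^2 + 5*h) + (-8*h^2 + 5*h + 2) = -10*h^2 + 10*h + 2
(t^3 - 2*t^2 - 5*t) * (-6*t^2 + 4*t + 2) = -6*t^5 + 16*t^4 + 24*t^3 - 24*t^2 - 10*t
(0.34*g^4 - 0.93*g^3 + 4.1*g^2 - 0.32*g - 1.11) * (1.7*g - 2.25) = 0.578*g^5 - 2.346*g^4 + 9.0625*g^3 - 9.769*g^2 - 1.167*g + 2.4975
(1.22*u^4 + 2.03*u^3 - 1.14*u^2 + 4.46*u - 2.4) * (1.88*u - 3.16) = 2.2936*u^5 - 0.0388000000000006*u^4 - 8.558*u^3 + 11.9872*u^2 - 18.6056*u + 7.584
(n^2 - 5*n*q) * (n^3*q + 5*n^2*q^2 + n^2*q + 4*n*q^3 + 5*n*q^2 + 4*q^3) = n^5*q + n^4*q - 21*n^3*q^3 - 20*n^2*q^4 - 21*n^2*q^3 - 20*n*q^4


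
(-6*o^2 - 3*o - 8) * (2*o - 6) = -12*o^3 + 30*o^2 + 2*o + 48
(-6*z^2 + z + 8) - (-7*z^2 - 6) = z^2 + z + 14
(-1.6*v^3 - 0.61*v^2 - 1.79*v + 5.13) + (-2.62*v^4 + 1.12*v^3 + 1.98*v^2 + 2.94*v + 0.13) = -2.62*v^4 - 0.48*v^3 + 1.37*v^2 + 1.15*v + 5.26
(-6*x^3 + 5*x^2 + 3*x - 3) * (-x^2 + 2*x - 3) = 6*x^5 - 17*x^4 + 25*x^3 - 6*x^2 - 15*x + 9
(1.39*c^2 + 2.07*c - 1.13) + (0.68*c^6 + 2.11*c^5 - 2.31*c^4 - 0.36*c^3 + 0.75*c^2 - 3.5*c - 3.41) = 0.68*c^6 + 2.11*c^5 - 2.31*c^4 - 0.36*c^3 + 2.14*c^2 - 1.43*c - 4.54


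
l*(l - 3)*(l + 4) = l^3 + l^2 - 12*l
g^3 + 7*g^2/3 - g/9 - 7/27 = (g - 1/3)*(g + 1/3)*(g + 7/3)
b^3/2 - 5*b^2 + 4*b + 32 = (b/2 + 1)*(b - 8)*(b - 4)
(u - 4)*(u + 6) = u^2 + 2*u - 24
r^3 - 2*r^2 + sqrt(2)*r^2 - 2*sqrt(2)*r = r*(r - 2)*(r + sqrt(2))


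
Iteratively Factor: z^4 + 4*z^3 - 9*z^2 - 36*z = (z)*(z^3 + 4*z^2 - 9*z - 36) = z*(z + 4)*(z^2 - 9) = z*(z - 3)*(z + 4)*(z + 3)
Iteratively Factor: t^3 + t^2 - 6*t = (t)*(t^2 + t - 6) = t*(t - 2)*(t + 3)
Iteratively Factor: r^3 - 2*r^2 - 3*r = (r)*(r^2 - 2*r - 3) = r*(r - 3)*(r + 1)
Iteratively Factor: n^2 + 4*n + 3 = (n + 1)*(n + 3)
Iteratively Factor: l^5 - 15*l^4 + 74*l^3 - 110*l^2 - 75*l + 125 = (l - 5)*(l^4 - 10*l^3 + 24*l^2 + 10*l - 25) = (l - 5)*(l + 1)*(l^3 - 11*l^2 + 35*l - 25) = (l - 5)^2*(l + 1)*(l^2 - 6*l + 5) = (l - 5)^2*(l - 1)*(l + 1)*(l - 5)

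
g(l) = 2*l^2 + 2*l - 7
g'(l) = 4*l + 2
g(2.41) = 9.44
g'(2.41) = 11.64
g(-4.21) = 20.03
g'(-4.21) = -14.84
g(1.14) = -2.12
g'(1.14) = 6.56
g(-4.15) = 19.14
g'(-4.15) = -14.60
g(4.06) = 34.09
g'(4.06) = 18.24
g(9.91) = 209.24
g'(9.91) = 41.64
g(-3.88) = 15.35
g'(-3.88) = -13.52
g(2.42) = 9.55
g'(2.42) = 11.68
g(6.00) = 77.00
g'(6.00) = 26.00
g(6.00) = 77.00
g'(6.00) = 26.00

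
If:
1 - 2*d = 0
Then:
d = 1/2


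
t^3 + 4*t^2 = t^2*(t + 4)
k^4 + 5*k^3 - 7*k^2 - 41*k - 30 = (k - 3)*(k + 1)*(k + 2)*(k + 5)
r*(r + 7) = r^2 + 7*r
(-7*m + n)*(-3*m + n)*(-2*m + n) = -42*m^3 + 41*m^2*n - 12*m*n^2 + n^3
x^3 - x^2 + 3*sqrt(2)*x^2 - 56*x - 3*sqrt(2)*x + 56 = (x - 1)*(x - 4*sqrt(2))*(x + 7*sqrt(2))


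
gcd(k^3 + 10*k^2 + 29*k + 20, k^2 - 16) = k + 4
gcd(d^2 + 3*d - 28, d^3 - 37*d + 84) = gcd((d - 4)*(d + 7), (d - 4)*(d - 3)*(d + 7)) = d^2 + 3*d - 28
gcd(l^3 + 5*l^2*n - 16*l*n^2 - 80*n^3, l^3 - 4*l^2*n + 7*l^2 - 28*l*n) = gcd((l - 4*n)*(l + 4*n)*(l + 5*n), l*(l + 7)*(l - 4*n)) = l - 4*n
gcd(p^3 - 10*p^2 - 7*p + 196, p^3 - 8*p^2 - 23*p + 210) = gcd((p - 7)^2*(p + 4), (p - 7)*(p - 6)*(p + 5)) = p - 7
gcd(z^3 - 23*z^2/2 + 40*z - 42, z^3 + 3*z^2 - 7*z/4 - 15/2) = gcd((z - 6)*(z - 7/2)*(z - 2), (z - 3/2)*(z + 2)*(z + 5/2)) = 1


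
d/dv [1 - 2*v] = -2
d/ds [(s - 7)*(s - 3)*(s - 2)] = 3*s^2 - 24*s + 41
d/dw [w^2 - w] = 2*w - 1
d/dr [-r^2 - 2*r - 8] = -2*r - 2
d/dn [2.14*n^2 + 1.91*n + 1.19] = 4.28*n + 1.91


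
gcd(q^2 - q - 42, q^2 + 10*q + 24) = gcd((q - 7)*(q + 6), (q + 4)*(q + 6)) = q + 6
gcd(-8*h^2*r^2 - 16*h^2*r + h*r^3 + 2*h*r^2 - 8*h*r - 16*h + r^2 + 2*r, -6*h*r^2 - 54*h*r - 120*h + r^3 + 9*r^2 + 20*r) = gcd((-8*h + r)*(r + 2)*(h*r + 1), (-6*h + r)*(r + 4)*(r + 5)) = 1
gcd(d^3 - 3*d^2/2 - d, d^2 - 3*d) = d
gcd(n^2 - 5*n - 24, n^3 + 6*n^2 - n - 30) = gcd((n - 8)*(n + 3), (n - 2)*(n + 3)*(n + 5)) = n + 3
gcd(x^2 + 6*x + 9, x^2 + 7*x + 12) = x + 3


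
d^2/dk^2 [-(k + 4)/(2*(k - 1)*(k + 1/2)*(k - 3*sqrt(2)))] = 2*(-12*k^5 - 90*k^4 + 36*sqrt(2)*k^4 - 11*k^3 + 378*sqrt(2)*k^3 - 852*k^2 - 180*sqrt(2)*k^2 + 27*sqrt(2)*k + 312*k - 202 + 9*sqrt(2))/(8*k^9 - 72*sqrt(2)*k^8 - 12*k^8 + 108*sqrt(2)*k^7 + 426*k^7 - 637*k^6 - 378*sqrt(2)*k^6 - 321*k^5 + 549*sqrt(2)*k^5 + 297*sqrt(2)*k^4 + 591*k^4 - 567*sqrt(2)*k^3 + 161*k^3 - 153*sqrt(2)*k^2 - 162*k^2 - 54*k + 162*sqrt(2)*k + 54*sqrt(2))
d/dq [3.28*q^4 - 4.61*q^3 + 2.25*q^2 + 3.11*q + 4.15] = 13.12*q^3 - 13.83*q^2 + 4.5*q + 3.11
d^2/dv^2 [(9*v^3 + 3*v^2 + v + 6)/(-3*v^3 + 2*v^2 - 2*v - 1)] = 2*(-81*v^6 + 135*v^5 - 90*v^4 + 287*v^3 - 234*v^2 + 93*v - 37)/(27*v^9 - 54*v^8 + 90*v^7 - 53*v^6 + 24*v^5 + 24*v^4 - 7*v^3 + 6*v^2 + 6*v + 1)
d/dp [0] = 0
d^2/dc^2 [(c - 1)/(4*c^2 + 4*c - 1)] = 8*(-3*c*(4*c^2 + 4*c - 1) + 4*(c - 1)*(2*c + 1)^2)/(4*c^2 + 4*c - 1)^3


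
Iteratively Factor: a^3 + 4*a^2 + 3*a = (a + 1)*(a^2 + 3*a) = (a + 1)*(a + 3)*(a)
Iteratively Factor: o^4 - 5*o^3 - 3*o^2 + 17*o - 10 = (o - 1)*(o^3 - 4*o^2 - 7*o + 10) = (o - 1)*(o + 2)*(o^2 - 6*o + 5) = (o - 1)^2*(o + 2)*(o - 5)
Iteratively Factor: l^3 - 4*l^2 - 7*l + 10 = (l + 2)*(l^2 - 6*l + 5) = (l - 5)*(l + 2)*(l - 1)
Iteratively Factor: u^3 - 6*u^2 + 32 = (u - 4)*(u^2 - 2*u - 8) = (u - 4)*(u + 2)*(u - 4)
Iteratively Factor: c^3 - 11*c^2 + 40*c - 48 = (c - 4)*(c^2 - 7*c + 12) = (c - 4)*(c - 3)*(c - 4)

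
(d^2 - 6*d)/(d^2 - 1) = d*(d - 6)/(d^2 - 1)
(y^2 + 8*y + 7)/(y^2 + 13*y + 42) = (y + 1)/(y + 6)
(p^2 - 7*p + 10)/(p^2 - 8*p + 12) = (p - 5)/(p - 6)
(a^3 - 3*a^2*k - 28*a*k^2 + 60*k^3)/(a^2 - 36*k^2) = (a^2 + 3*a*k - 10*k^2)/(a + 6*k)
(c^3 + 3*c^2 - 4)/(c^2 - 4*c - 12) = (c^2 + c - 2)/(c - 6)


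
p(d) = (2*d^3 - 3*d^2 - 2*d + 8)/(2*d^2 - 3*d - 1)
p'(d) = (3 - 4*d)*(2*d^3 - 3*d^2 - 2*d + 8)/(2*d^2 - 3*d - 1)^2 + (6*d^2 - 6*d - 2)/(2*d^2 - 3*d - 1) = (4*d^4 - 12*d^3 + 7*d^2 - 26*d + 26)/(4*d^4 - 12*d^3 + 5*d^2 + 6*d + 1)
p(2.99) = 3.62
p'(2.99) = 0.16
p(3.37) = 3.77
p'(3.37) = 0.55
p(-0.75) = 2.93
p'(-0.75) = 9.89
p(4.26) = 4.43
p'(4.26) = 0.85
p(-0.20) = -25.82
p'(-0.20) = 308.42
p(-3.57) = -3.24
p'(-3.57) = 1.13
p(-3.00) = -2.58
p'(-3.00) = 1.21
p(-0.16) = -17.57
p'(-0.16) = 138.28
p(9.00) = 8.99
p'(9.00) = 0.99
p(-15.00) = -14.95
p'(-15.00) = 1.00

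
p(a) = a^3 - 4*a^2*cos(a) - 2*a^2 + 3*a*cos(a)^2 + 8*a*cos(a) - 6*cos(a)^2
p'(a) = 4*a^2*sin(a) + 3*a^2 - 6*a*sin(a)*cos(a) - 8*a*sin(a) - 8*a*cos(a) - 4*a + 12*sin(a)*cos(a) + 3*cos(a)^2 + 8*cos(a)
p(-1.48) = -9.58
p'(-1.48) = -8.09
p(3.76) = 49.96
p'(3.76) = 27.02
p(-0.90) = -12.20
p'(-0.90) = -0.01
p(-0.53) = -10.99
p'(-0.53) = 6.42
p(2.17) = 1.79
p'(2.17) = 13.37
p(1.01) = 0.28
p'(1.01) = -0.89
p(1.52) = -0.96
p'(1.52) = -2.12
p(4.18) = 58.28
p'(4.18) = 12.26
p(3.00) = 23.82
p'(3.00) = 36.31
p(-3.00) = -0.30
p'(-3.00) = 5.98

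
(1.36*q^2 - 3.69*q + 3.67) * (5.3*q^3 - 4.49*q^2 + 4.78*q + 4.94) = 7.208*q^5 - 25.6634*q^4 + 42.5199*q^3 - 27.3981*q^2 - 0.686*q + 18.1298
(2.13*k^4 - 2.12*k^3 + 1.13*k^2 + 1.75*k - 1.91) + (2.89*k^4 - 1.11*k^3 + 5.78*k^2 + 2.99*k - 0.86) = 5.02*k^4 - 3.23*k^3 + 6.91*k^2 + 4.74*k - 2.77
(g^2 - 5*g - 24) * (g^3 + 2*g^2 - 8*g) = g^5 - 3*g^4 - 42*g^3 - 8*g^2 + 192*g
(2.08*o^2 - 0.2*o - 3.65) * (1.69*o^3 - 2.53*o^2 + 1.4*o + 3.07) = 3.5152*o^5 - 5.6004*o^4 - 2.7505*o^3 + 15.3401*o^2 - 5.724*o - 11.2055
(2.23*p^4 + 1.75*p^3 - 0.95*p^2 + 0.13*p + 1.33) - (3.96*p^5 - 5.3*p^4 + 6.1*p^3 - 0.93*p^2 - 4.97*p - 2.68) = -3.96*p^5 + 7.53*p^4 - 4.35*p^3 - 0.0199999999999999*p^2 + 5.1*p + 4.01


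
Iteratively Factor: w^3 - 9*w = (w + 3)*(w^2 - 3*w) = (w - 3)*(w + 3)*(w)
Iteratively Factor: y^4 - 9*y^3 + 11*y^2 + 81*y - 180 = (y + 3)*(y^3 - 12*y^2 + 47*y - 60) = (y - 5)*(y + 3)*(y^2 - 7*y + 12) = (y - 5)*(y - 3)*(y + 3)*(y - 4)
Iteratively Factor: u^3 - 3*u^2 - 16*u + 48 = (u + 4)*(u^2 - 7*u + 12) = (u - 4)*(u + 4)*(u - 3)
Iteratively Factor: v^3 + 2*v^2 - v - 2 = (v + 2)*(v^2 - 1) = (v - 1)*(v + 2)*(v + 1)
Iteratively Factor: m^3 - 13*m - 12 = (m - 4)*(m^2 + 4*m + 3) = (m - 4)*(m + 3)*(m + 1)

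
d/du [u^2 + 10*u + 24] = 2*u + 10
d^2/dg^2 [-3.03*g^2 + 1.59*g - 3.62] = -6.06000000000000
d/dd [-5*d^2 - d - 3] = -10*d - 1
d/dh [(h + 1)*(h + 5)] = 2*h + 6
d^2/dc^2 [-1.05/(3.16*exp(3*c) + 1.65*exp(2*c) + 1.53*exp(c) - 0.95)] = (-1.05*(9.48*exp(2*c) + 3.3*exp(c) + 1.53)*(18.96*exp(2*c) + 6.6*exp(c) + 3.06)*exp(c) + (29.862*exp(2*c) + 6.93*exp(c) + 1.6065)*(3.16*exp(3*c) + 1.65*exp(2*c) + 1.53*exp(c) - 0.95))*exp(c)/(3.16*exp(3*c) + 1.65*exp(2*c) + 1.53*exp(c) - 0.95)^3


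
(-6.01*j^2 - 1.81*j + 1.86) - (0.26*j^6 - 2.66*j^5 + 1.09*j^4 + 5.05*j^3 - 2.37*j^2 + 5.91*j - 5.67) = -0.26*j^6 + 2.66*j^5 - 1.09*j^4 - 5.05*j^3 - 3.64*j^2 - 7.72*j + 7.53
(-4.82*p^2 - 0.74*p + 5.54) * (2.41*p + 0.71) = -11.6162*p^3 - 5.2056*p^2 + 12.826*p + 3.9334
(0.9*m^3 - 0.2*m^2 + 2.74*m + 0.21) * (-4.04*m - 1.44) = -3.636*m^4 - 0.488*m^3 - 10.7816*m^2 - 4.794*m - 0.3024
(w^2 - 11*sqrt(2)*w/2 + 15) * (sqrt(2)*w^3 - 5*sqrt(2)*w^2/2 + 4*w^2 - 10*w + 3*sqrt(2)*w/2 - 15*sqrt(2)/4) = sqrt(2)*w^5 - 7*w^4 - 5*sqrt(2)*w^4/2 - 11*sqrt(2)*w^3/2 + 35*w^3/2 + 55*sqrt(2)*w^2/4 + 87*w^2/2 - 435*w/4 + 45*sqrt(2)*w/2 - 225*sqrt(2)/4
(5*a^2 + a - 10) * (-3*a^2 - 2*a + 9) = -15*a^4 - 13*a^3 + 73*a^2 + 29*a - 90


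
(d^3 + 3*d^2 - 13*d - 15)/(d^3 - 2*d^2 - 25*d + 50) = (d^2 - 2*d - 3)/(d^2 - 7*d + 10)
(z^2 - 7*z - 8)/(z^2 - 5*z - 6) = (z - 8)/(z - 6)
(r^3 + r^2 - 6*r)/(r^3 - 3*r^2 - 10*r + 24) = r/(r - 4)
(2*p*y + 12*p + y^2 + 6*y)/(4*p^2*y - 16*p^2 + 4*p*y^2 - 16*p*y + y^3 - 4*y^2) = (y + 6)/(2*p*y - 8*p + y^2 - 4*y)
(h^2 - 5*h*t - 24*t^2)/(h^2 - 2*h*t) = (h^2 - 5*h*t - 24*t^2)/(h*(h - 2*t))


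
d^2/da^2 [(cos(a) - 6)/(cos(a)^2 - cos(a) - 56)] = (9*sin(a)^4*cos(a) - 23*sin(a)^4 + 1416*sin(a)^2 + 6727*cos(a)/2 + 90*cos(3*a) - cos(5*a)/2 - 597)/(sin(a)^2 + cos(a) + 55)^3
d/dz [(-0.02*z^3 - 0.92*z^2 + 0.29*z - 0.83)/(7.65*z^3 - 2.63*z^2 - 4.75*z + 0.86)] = (5.55111512312578e-17*z^5 + 7.0906*z^4 - 4.247*z^3 + 24.1296*z^2 - 5.9482*z - 3.6931)/(58.5225*z^6 - 40.239*z^5 - 65.7581*z^4 + 38.143*z^3 + 18.0389*z^2 - 8.17*z + 0.7396)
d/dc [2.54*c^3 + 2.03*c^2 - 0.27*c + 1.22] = 7.62*c^2 + 4.06*c - 0.27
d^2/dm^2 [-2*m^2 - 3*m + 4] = -4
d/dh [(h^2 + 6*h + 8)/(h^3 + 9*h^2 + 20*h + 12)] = (-h^2 - 8*h - 22)/(h^4 + 14*h^3 + 61*h^2 + 84*h + 36)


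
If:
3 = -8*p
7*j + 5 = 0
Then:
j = -5/7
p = -3/8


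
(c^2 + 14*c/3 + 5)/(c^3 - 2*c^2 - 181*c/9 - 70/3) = 3*(c + 3)/(3*c^2 - 11*c - 42)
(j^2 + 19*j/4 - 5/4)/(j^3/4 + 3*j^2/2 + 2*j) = (4*j^2 + 19*j - 5)/(j*(j^2 + 6*j + 8))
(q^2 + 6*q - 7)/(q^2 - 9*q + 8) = (q + 7)/(q - 8)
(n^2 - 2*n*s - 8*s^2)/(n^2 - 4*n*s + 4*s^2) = (n^2 - 2*n*s - 8*s^2)/(n^2 - 4*n*s + 4*s^2)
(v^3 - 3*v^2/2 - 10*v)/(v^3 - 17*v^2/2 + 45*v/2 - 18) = v*(2*v + 5)/(2*v^2 - 9*v + 9)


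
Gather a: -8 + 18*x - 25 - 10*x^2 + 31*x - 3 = -10*x^2 + 49*x - 36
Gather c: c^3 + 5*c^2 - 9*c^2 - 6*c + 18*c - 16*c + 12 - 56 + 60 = c^3 - 4*c^2 - 4*c + 16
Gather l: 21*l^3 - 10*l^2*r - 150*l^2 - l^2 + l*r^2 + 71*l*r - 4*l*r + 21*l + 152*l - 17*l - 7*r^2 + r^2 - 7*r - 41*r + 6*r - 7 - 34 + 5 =21*l^3 + l^2*(-10*r - 151) + l*(r^2 + 67*r + 156) - 6*r^2 - 42*r - 36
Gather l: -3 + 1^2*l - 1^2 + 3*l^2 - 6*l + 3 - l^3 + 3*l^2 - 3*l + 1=-l^3 + 6*l^2 - 8*l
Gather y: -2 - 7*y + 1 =-7*y - 1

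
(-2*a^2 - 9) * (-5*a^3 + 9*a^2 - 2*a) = 10*a^5 - 18*a^4 + 49*a^3 - 81*a^2 + 18*a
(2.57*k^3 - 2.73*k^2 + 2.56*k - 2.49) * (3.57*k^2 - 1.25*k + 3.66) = 9.1749*k^5 - 12.9586*k^4 + 21.9579*k^3 - 22.0811*k^2 + 12.4821*k - 9.1134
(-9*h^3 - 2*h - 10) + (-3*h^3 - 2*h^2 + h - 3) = -12*h^3 - 2*h^2 - h - 13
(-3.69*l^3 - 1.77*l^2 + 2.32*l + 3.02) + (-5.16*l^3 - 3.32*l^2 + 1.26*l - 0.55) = -8.85*l^3 - 5.09*l^2 + 3.58*l + 2.47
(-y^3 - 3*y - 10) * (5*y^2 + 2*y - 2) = -5*y^5 - 2*y^4 - 13*y^3 - 56*y^2 - 14*y + 20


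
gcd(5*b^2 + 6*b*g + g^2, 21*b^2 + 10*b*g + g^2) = 1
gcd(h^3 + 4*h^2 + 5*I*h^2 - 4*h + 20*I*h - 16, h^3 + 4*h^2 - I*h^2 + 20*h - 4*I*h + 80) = h^2 + h*(4 + 4*I) + 16*I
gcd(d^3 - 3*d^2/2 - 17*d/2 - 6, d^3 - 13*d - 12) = d^2 - 3*d - 4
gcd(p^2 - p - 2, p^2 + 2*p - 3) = 1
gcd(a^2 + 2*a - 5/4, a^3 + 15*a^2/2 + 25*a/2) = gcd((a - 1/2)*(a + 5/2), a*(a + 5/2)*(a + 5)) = a + 5/2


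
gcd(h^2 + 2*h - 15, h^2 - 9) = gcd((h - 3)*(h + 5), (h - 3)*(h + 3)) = h - 3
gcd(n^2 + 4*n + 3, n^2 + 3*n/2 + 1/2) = n + 1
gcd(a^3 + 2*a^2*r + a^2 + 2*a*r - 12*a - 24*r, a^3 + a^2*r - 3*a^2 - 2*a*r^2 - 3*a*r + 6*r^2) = a^2 + 2*a*r - 3*a - 6*r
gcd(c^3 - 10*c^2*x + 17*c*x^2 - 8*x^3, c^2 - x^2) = -c + x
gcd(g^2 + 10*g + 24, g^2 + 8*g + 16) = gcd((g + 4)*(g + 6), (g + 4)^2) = g + 4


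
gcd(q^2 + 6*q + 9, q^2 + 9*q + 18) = q + 3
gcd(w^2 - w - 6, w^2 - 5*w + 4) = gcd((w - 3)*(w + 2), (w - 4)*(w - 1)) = 1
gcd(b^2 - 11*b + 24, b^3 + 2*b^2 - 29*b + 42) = b - 3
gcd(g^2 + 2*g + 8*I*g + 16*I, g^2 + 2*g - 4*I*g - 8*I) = g + 2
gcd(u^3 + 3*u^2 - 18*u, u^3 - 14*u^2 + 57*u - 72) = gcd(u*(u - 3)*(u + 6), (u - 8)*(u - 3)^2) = u - 3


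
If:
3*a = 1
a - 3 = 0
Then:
No Solution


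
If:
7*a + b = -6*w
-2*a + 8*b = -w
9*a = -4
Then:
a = -4/9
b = -76/423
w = 232/423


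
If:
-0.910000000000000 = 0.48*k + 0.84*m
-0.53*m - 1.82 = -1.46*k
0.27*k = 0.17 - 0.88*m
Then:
No Solution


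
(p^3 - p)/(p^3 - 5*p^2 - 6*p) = (p - 1)/(p - 6)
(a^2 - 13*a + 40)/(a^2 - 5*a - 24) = (a - 5)/(a + 3)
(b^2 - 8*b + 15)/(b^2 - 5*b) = (b - 3)/b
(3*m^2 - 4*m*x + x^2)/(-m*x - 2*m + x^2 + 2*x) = (-3*m + x)/(x + 2)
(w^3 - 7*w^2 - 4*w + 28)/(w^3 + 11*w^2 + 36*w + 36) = (w^2 - 9*w + 14)/(w^2 + 9*w + 18)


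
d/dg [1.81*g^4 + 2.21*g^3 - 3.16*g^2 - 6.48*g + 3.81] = 7.24*g^3 + 6.63*g^2 - 6.32*g - 6.48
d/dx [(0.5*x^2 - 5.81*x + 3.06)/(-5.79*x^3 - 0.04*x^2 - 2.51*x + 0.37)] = (2.895*x^4 - 67.2798*x^3 + 51.6648*x^2 + 0.614799999999999*x + 5.5309)/(33.5241*x^6 + 0.4632*x^5 + 29.0674*x^4 - 4.0838*x^3 + 6.2705*x^2 - 1.8574*x + 0.1369)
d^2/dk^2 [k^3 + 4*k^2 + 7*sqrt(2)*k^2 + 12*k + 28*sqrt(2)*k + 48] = 6*k + 8 + 14*sqrt(2)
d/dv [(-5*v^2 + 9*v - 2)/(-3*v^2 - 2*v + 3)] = (37*v^2 - 42*v + 23)/(9*v^4 + 12*v^3 - 14*v^2 - 12*v + 9)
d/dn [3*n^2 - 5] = 6*n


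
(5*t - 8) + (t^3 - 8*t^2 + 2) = t^3 - 8*t^2 + 5*t - 6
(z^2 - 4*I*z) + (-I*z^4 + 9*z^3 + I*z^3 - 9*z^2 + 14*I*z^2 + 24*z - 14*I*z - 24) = -I*z^4 + 9*z^3 + I*z^3 - 8*z^2 + 14*I*z^2 + 24*z - 18*I*z - 24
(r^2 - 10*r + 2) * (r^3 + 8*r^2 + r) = r^5 - 2*r^4 - 77*r^3 + 6*r^2 + 2*r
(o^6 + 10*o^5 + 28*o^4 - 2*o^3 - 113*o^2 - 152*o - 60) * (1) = o^6 + 10*o^5 + 28*o^4 - 2*o^3 - 113*o^2 - 152*o - 60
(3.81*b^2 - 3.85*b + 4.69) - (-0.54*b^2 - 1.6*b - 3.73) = 4.35*b^2 - 2.25*b + 8.42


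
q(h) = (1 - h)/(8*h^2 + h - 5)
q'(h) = (1 - h)*(-16*h - 1)/(8*h^2 + h - 5)^2 - 1/(8*h^2 + h - 5) = (-8*h^2 - h + (h - 1)*(16*h + 1) + 5)/(8*h^2 + h - 5)^2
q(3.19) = -0.03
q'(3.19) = 0.01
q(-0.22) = -0.25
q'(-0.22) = 0.34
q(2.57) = -0.03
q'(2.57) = 0.01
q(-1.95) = 0.13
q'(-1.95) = 0.12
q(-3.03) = 0.06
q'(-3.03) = 0.03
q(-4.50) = 0.04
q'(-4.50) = 0.01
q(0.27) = -0.18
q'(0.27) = 0.02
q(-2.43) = 0.09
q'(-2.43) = 0.06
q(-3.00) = 0.06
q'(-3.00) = 0.03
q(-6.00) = 0.03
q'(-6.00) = 0.01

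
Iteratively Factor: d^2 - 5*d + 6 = (d - 2)*(d - 3)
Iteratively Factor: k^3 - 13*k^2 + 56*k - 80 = (k - 4)*(k^2 - 9*k + 20) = (k - 5)*(k - 4)*(k - 4)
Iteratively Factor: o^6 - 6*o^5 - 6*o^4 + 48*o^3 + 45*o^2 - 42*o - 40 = (o + 1)*(o^5 - 7*o^4 + o^3 + 47*o^2 - 2*o - 40) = (o + 1)*(o + 2)*(o^4 - 9*o^3 + 19*o^2 + 9*o - 20) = (o + 1)^2*(o + 2)*(o^3 - 10*o^2 + 29*o - 20) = (o - 1)*(o + 1)^2*(o + 2)*(o^2 - 9*o + 20) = (o - 5)*(o - 1)*(o + 1)^2*(o + 2)*(o - 4)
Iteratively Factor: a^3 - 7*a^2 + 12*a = (a - 3)*(a^2 - 4*a) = a*(a - 3)*(a - 4)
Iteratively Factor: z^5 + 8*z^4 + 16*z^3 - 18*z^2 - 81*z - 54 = (z + 3)*(z^4 + 5*z^3 + z^2 - 21*z - 18) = (z + 3)^2*(z^3 + 2*z^2 - 5*z - 6) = (z - 2)*(z + 3)^2*(z^2 + 4*z + 3) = (z - 2)*(z + 1)*(z + 3)^2*(z + 3)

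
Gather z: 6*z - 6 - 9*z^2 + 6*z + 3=-9*z^2 + 12*z - 3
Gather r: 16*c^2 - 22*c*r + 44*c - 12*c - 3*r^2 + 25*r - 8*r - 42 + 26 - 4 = 16*c^2 + 32*c - 3*r^2 + r*(17 - 22*c) - 20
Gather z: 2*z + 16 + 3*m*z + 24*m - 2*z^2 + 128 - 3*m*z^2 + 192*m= 216*m + z^2*(-3*m - 2) + z*(3*m + 2) + 144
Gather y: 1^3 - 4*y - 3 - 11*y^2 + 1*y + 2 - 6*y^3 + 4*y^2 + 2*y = -6*y^3 - 7*y^2 - y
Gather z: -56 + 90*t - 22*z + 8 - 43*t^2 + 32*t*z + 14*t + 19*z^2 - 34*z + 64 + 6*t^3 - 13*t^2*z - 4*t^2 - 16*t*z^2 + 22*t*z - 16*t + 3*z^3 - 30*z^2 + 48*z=6*t^3 - 47*t^2 + 88*t + 3*z^3 + z^2*(-16*t - 11) + z*(-13*t^2 + 54*t - 8) + 16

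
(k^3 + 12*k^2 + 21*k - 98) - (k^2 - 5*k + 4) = k^3 + 11*k^2 + 26*k - 102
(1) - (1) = 0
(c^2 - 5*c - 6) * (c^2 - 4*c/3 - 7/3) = c^4 - 19*c^3/3 - 5*c^2/3 + 59*c/3 + 14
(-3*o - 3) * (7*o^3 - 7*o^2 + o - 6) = -21*o^4 + 18*o^2 + 15*o + 18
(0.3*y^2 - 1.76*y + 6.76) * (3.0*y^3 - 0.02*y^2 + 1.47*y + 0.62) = 0.9*y^5 - 5.286*y^4 + 20.7562*y^3 - 2.5364*y^2 + 8.846*y + 4.1912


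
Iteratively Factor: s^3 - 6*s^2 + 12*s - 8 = (s - 2)*(s^2 - 4*s + 4) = (s - 2)^2*(s - 2)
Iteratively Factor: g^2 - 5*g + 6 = (g - 3)*(g - 2)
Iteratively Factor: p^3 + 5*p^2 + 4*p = (p)*(p^2 + 5*p + 4) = p*(p + 4)*(p + 1)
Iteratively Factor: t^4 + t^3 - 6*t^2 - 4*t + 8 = (t - 1)*(t^3 + 2*t^2 - 4*t - 8) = (t - 2)*(t - 1)*(t^2 + 4*t + 4) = (t - 2)*(t - 1)*(t + 2)*(t + 2)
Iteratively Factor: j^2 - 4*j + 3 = (j - 1)*(j - 3)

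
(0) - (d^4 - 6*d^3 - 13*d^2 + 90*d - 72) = -d^4 + 6*d^3 + 13*d^2 - 90*d + 72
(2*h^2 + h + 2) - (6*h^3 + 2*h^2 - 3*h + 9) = -6*h^3 + 4*h - 7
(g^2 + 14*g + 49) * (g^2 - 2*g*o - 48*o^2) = g^4 - 2*g^3*o + 14*g^3 - 48*g^2*o^2 - 28*g^2*o + 49*g^2 - 672*g*o^2 - 98*g*o - 2352*o^2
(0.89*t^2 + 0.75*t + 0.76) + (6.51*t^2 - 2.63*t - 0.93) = 7.4*t^2 - 1.88*t - 0.17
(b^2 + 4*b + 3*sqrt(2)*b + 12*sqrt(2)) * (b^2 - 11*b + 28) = b^4 - 7*b^3 + 3*sqrt(2)*b^3 - 21*sqrt(2)*b^2 - 16*b^2 - 48*sqrt(2)*b + 112*b + 336*sqrt(2)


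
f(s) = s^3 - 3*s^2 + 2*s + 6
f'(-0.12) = 2.76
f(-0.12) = 5.72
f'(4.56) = 37.02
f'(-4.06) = 75.81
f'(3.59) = 19.12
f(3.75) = 24.05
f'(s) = 3*s^2 - 6*s + 2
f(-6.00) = -330.00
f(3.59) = 20.78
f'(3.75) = 21.69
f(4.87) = 60.09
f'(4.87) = 43.93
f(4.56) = 47.56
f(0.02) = 6.04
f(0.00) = 6.00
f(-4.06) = -118.49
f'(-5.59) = 129.28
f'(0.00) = 2.00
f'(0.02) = 1.88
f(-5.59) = -273.60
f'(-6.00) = 146.00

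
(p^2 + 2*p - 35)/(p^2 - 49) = (p - 5)/(p - 7)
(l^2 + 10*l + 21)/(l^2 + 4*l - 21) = (l + 3)/(l - 3)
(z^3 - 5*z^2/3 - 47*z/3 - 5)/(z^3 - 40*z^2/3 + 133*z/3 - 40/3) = (3*z^2 + 10*z + 3)/(3*z^2 - 25*z + 8)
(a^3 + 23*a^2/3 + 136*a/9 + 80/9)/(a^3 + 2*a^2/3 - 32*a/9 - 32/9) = (a + 5)/(a - 2)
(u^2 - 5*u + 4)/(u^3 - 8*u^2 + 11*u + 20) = (u - 1)/(u^2 - 4*u - 5)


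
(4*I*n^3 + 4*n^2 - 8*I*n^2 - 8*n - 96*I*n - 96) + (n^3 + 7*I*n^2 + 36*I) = n^3 + 4*I*n^3 + 4*n^2 - I*n^2 - 8*n - 96*I*n - 96 + 36*I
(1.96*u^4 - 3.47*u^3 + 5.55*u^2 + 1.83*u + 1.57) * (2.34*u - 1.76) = 4.5864*u^5 - 11.5694*u^4 + 19.0942*u^3 - 5.4858*u^2 + 0.453*u - 2.7632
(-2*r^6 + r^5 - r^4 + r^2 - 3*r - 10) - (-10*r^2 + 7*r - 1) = -2*r^6 + r^5 - r^4 + 11*r^2 - 10*r - 9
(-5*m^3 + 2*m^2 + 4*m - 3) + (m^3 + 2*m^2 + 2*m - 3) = -4*m^3 + 4*m^2 + 6*m - 6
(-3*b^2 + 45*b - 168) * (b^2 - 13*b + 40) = -3*b^4 + 84*b^3 - 873*b^2 + 3984*b - 6720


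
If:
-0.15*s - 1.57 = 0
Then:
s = -10.47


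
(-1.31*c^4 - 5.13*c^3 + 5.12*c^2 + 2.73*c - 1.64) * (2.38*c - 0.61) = -3.1178*c^5 - 11.4103*c^4 + 15.3149*c^3 + 3.3742*c^2 - 5.5685*c + 1.0004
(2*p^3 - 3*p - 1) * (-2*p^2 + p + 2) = -4*p^5 + 2*p^4 + 10*p^3 - p^2 - 7*p - 2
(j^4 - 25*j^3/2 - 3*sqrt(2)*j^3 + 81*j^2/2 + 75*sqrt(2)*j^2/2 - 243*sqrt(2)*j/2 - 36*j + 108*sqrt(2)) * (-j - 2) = -j^5 + 3*sqrt(2)*j^4 + 21*j^4/2 - 63*sqrt(2)*j^3/2 - 31*j^3/2 - 45*j^2 + 93*sqrt(2)*j^2/2 + 72*j + 135*sqrt(2)*j - 216*sqrt(2)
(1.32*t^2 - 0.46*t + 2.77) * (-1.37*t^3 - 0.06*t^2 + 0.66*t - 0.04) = -1.8084*t^5 + 0.551*t^4 - 2.8961*t^3 - 0.5226*t^2 + 1.8466*t - 0.1108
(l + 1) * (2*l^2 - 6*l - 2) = 2*l^3 - 4*l^2 - 8*l - 2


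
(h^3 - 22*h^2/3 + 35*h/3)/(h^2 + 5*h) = (3*h^2 - 22*h + 35)/(3*(h + 5))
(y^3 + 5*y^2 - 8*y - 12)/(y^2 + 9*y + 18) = (y^2 - y - 2)/(y + 3)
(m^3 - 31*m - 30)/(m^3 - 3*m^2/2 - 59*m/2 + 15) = 2*(m + 1)/(2*m - 1)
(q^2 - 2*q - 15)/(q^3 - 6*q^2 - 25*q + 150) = (q + 3)/(q^2 - q - 30)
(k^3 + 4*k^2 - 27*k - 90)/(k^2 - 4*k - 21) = (k^2 + k - 30)/(k - 7)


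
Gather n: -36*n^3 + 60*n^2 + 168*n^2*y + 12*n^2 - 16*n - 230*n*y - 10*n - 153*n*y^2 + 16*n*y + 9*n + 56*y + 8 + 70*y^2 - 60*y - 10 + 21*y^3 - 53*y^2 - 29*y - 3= -36*n^3 + n^2*(168*y + 72) + n*(-153*y^2 - 214*y - 17) + 21*y^3 + 17*y^2 - 33*y - 5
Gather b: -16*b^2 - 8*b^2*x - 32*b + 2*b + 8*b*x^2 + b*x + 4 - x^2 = b^2*(-8*x - 16) + b*(8*x^2 + x - 30) - x^2 + 4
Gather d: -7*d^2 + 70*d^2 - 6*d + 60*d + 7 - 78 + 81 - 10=63*d^2 + 54*d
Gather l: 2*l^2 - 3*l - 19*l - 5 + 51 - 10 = 2*l^2 - 22*l + 36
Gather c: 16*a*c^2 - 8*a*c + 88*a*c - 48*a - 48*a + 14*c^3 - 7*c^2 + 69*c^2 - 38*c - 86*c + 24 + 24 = -96*a + 14*c^3 + c^2*(16*a + 62) + c*(80*a - 124) + 48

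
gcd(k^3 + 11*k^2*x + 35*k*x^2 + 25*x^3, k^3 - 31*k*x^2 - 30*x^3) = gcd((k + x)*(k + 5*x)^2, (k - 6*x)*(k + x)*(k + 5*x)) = k^2 + 6*k*x + 5*x^2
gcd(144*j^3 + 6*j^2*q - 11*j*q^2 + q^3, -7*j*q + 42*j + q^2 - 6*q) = 1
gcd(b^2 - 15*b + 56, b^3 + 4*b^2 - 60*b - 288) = b - 8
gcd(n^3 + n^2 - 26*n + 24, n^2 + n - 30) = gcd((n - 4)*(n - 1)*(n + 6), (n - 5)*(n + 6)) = n + 6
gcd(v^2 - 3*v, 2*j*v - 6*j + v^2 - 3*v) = v - 3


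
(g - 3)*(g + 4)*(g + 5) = g^3 + 6*g^2 - 7*g - 60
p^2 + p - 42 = (p - 6)*(p + 7)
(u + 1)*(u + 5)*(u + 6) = u^3 + 12*u^2 + 41*u + 30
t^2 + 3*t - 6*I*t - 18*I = (t + 3)*(t - 6*I)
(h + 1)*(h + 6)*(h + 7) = h^3 + 14*h^2 + 55*h + 42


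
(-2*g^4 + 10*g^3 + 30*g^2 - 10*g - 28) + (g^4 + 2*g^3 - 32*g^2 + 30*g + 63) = -g^4 + 12*g^3 - 2*g^2 + 20*g + 35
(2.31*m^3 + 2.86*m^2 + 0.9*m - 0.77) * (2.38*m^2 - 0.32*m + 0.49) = 5.4978*m^5 + 6.0676*m^4 + 2.3587*m^3 - 0.7192*m^2 + 0.6874*m - 0.3773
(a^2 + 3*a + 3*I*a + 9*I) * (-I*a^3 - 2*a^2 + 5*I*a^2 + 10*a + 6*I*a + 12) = -I*a^5 + a^4 + 2*I*a^4 - 2*a^3 + 15*I*a^3 - 21*a^2 + 30*I*a^2 - 18*a + 126*I*a + 108*I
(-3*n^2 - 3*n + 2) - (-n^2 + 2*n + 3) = -2*n^2 - 5*n - 1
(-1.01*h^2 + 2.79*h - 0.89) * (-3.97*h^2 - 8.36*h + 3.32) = 4.0097*h^4 - 2.6327*h^3 - 23.1443*h^2 + 16.7032*h - 2.9548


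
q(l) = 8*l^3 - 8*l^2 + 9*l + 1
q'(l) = 24*l^2 - 16*l + 9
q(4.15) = 472.36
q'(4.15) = 355.94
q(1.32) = 17.34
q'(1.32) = 29.70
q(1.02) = 10.35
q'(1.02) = 17.65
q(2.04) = 53.98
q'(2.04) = 76.24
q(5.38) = 1063.63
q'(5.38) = 617.59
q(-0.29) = -2.48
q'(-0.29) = 15.66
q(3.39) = 251.24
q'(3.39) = 230.57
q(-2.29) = -157.63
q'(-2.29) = 171.50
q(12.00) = 12781.00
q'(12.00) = 3273.00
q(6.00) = 1495.00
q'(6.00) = 777.00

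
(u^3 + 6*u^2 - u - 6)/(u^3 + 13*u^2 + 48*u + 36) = (u - 1)/(u + 6)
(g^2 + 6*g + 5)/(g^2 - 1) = (g + 5)/(g - 1)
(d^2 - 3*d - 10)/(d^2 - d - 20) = (d + 2)/(d + 4)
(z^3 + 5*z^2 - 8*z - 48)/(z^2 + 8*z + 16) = z - 3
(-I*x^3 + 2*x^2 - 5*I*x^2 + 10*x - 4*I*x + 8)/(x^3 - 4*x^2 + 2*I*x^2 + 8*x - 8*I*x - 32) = (-I*x^3 + x^2*(2 - 5*I) + x*(10 - 4*I) + 8)/(x^3 + x^2*(-4 + 2*I) + x*(8 - 8*I) - 32)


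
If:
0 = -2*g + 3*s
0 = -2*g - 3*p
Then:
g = 3*s/2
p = -s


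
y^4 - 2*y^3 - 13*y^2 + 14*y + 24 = (y - 4)*(y - 2)*(y + 1)*(y + 3)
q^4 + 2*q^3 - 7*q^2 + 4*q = q*(q - 1)^2*(q + 4)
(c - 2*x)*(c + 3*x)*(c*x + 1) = c^3*x + c^2*x^2 + c^2 - 6*c*x^3 + c*x - 6*x^2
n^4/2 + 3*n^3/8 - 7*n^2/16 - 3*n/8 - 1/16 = (n/2 + 1/4)*(n - 1)*(n + 1/4)*(n + 1)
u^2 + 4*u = u*(u + 4)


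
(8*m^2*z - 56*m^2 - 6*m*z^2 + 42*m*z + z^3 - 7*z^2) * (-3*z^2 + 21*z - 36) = -24*m^2*z^3 + 336*m^2*z^2 - 1464*m^2*z + 2016*m^2 + 18*m*z^4 - 252*m*z^3 + 1098*m*z^2 - 1512*m*z - 3*z^5 + 42*z^4 - 183*z^3 + 252*z^2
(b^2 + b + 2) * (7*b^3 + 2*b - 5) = 7*b^5 + 7*b^4 + 16*b^3 - 3*b^2 - b - 10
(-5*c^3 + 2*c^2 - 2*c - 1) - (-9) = -5*c^3 + 2*c^2 - 2*c + 8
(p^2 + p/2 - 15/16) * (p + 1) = p^3 + 3*p^2/2 - 7*p/16 - 15/16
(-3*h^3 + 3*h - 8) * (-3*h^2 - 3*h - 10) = 9*h^5 + 9*h^4 + 21*h^3 + 15*h^2 - 6*h + 80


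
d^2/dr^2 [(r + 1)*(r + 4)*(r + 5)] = 6*r + 20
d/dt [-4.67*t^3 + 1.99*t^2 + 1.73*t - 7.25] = -14.01*t^2 + 3.98*t + 1.73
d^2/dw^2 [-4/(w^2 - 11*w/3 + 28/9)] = 648*(9*w^2 - 33*w - (6*w - 11)^2 + 28)/(9*w^2 - 33*w + 28)^3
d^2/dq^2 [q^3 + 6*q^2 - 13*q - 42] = 6*q + 12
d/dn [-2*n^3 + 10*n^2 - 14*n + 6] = -6*n^2 + 20*n - 14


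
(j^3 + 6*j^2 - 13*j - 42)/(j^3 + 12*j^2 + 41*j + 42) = (j - 3)/(j + 3)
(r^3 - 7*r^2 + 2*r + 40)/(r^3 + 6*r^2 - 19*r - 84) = (r^2 - 3*r - 10)/(r^2 + 10*r + 21)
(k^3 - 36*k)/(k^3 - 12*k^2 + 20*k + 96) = k*(k + 6)/(k^2 - 6*k - 16)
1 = 1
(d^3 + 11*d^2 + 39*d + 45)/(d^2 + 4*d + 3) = (d^2 + 8*d + 15)/(d + 1)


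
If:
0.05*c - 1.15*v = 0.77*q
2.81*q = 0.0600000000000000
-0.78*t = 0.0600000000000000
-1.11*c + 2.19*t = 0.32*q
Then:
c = -0.16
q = 0.02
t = -0.08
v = -0.02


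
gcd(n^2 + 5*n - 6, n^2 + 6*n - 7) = n - 1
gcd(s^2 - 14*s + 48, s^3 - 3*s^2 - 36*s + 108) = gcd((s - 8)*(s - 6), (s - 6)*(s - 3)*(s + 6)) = s - 6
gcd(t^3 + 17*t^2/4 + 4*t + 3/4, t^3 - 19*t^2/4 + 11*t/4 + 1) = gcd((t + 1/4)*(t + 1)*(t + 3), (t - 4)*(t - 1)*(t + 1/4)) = t + 1/4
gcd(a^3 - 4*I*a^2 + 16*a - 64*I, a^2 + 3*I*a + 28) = a - 4*I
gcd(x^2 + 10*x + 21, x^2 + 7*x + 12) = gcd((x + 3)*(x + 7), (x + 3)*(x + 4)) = x + 3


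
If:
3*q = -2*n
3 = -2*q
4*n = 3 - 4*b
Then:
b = -3/2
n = 9/4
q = -3/2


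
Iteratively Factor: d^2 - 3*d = (d - 3)*(d)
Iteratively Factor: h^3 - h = (h + 1)*(h^2 - h) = h*(h + 1)*(h - 1)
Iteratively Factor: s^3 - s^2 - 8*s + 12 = (s + 3)*(s^2 - 4*s + 4) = (s - 2)*(s + 3)*(s - 2)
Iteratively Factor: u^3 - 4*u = (u)*(u^2 - 4) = u*(u + 2)*(u - 2)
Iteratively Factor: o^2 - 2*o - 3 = (o + 1)*(o - 3)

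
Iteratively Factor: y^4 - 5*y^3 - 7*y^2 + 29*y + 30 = (y - 3)*(y^3 - 2*y^2 - 13*y - 10) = (y - 3)*(y + 2)*(y^2 - 4*y - 5) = (y - 3)*(y + 1)*(y + 2)*(y - 5)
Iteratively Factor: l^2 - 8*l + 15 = (l - 5)*(l - 3)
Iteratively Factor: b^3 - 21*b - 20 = (b + 1)*(b^2 - b - 20) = (b + 1)*(b + 4)*(b - 5)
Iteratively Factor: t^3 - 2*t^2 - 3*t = (t)*(t^2 - 2*t - 3) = t*(t + 1)*(t - 3)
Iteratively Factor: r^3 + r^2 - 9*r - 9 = (r + 3)*(r^2 - 2*r - 3) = (r + 1)*(r + 3)*(r - 3)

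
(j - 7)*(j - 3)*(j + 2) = j^3 - 8*j^2 + j + 42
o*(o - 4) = o^2 - 4*o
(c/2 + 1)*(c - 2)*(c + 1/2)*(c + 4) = c^4/2 + 9*c^3/4 - c^2 - 9*c - 4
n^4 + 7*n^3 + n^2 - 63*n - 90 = (n - 3)*(n + 2)*(n + 3)*(n + 5)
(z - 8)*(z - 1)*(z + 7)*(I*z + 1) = I*z^4 + z^3 - 2*I*z^3 - 2*z^2 - 55*I*z^2 - 55*z + 56*I*z + 56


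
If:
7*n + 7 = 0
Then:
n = -1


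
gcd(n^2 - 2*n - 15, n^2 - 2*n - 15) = n^2 - 2*n - 15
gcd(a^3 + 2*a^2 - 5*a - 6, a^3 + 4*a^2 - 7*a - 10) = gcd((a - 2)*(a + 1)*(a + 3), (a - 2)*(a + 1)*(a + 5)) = a^2 - a - 2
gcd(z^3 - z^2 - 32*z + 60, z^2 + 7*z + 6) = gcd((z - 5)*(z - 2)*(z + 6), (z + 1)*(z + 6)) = z + 6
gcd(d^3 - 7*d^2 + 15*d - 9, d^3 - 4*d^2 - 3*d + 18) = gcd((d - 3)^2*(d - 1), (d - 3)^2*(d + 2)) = d^2 - 6*d + 9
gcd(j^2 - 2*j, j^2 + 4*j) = j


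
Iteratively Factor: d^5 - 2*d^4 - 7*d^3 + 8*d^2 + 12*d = (d + 2)*(d^4 - 4*d^3 + d^2 + 6*d) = (d + 1)*(d + 2)*(d^3 - 5*d^2 + 6*d) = (d - 2)*(d + 1)*(d + 2)*(d^2 - 3*d) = d*(d - 2)*(d + 1)*(d + 2)*(d - 3)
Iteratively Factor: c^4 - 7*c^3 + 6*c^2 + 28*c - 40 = (c + 2)*(c^3 - 9*c^2 + 24*c - 20) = (c - 2)*(c + 2)*(c^2 - 7*c + 10) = (c - 5)*(c - 2)*(c + 2)*(c - 2)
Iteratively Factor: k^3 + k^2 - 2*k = (k - 1)*(k^2 + 2*k) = (k - 1)*(k + 2)*(k)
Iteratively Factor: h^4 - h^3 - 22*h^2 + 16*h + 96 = (h + 2)*(h^3 - 3*h^2 - 16*h + 48) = (h - 3)*(h + 2)*(h^2 - 16) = (h - 3)*(h + 2)*(h + 4)*(h - 4)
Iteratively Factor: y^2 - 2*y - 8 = (y + 2)*(y - 4)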